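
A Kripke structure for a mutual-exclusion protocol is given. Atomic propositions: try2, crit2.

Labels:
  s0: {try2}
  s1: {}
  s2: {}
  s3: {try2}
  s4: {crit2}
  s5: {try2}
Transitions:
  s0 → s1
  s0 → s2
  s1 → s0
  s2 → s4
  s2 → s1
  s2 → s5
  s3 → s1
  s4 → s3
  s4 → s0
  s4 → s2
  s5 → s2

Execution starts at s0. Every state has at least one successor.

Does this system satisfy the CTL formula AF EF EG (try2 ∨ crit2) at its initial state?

No

States satisfying EF EG (try2 ∨ crit2): ∅.
States satisfying AF EF EG (try2 ∨ crit2): ∅.
There is a path from s0 along which EF EG (try2 ∨ crit2) never holds.
s0 ∉ Sat(AF EF EG (try2 ∨ crit2)).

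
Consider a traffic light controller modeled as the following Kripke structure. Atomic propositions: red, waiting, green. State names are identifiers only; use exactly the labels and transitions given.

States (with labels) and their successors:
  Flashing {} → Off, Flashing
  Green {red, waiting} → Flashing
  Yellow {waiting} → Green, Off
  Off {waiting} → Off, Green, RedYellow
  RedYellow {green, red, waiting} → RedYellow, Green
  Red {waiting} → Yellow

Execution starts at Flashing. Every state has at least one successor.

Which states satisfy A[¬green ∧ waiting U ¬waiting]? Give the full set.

States satisfying ¬green ∧ waiting: {Green, Yellow, Off, Red}.
States satisfying ¬waiting: {Flashing}.
States satisfying A[¬green ∧ waiting U ¬waiting]: {Flashing, Green}.

{Flashing, Green}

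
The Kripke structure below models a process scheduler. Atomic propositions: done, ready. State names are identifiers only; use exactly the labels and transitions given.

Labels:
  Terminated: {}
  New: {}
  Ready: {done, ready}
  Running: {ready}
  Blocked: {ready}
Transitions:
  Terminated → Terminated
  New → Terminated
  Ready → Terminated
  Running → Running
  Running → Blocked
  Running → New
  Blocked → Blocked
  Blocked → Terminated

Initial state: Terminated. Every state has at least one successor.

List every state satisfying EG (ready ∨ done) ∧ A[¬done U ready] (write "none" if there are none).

{Running, Blocked}

States satisfying ready ∨ done: {Ready, Running, Blocked}.
States satisfying EG (ready ∨ done): {Running, Blocked}.
States satisfying ¬done: {Terminated, New, Running, Blocked}.
States satisfying ready: {Ready, Running, Blocked}.
States satisfying A[¬done U ready]: {Ready, Running, Blocked}.
States satisfying EG (ready ∨ done) ∧ A[¬done U ready]: {Running, Blocked}.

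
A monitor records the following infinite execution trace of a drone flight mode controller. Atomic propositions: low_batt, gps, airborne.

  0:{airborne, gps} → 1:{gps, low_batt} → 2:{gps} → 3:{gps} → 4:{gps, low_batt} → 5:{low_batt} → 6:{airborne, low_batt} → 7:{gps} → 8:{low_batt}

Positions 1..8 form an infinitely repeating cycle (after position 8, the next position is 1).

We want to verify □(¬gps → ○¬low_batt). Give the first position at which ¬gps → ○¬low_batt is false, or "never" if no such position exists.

5

Check ¬gps → ○¬low_batt at each position in order: 0 ✓, 1 ✓, 2 ✓, 3 ✓, 4 ✓.
At position 5 the labels are {low_batt} and the next position 6 has {airborne, low_batt}, so ¬gps → ○¬low_batt is false there. This is the first violation.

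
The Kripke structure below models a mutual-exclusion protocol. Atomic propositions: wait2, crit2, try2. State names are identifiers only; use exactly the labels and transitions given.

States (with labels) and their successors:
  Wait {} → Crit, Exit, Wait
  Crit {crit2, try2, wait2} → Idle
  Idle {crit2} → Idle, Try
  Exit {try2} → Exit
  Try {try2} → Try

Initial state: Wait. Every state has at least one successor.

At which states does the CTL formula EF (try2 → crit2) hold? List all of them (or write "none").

States satisfying try2 → crit2: {Wait, Crit, Idle}.
States satisfying EF (try2 → crit2): {Wait, Crit, Idle}.

{Wait, Crit, Idle}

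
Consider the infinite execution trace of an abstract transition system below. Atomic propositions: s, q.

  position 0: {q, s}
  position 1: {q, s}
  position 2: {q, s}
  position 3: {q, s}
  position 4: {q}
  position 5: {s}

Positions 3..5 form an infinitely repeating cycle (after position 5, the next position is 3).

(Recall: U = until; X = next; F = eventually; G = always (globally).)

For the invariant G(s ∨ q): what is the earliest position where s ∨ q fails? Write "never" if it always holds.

s ∨ q holds at every position 0..5, and those are all the positions the trace ever visits, so the invariant G(s ∨ q) is never violated.

never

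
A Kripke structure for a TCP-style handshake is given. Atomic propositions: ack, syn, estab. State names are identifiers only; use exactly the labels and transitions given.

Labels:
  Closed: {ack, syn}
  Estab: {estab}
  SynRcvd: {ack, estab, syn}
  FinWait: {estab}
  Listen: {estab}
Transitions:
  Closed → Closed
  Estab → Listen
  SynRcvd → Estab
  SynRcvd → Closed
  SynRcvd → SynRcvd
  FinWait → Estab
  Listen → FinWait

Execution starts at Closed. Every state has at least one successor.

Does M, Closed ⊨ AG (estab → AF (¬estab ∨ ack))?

Yes

States satisfying estab → AF (¬estab ∨ ack): {Closed, SynRcvd}.
States satisfying AG (estab → AF (¬estab ∨ ack)): {Closed}.
Every state reachable from Closed satisfies estab → AF (¬estab ∨ ack).
Closed ∈ Sat(AG (estab → AF (¬estab ∨ ack))).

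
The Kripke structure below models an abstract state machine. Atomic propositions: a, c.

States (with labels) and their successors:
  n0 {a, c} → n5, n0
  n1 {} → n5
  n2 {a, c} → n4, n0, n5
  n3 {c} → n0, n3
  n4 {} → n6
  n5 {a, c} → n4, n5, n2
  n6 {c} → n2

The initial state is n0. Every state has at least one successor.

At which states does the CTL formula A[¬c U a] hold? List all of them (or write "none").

States satisfying ¬c: {n1, n4}.
States satisfying a: {n0, n2, n5}.
States satisfying A[¬c U a]: {n0, n1, n2, n5}.

{n0, n1, n2, n5}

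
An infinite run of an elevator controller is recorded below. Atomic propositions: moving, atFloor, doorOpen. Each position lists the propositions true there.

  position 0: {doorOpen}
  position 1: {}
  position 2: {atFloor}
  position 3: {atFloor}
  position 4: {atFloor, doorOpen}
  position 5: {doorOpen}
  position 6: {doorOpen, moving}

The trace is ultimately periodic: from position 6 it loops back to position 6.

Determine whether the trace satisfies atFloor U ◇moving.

Yes

Walking from position 0: ◇moving first holds at position 0, and atFloor holds at every earlier position along the way, so atFloor U ◇moving holds.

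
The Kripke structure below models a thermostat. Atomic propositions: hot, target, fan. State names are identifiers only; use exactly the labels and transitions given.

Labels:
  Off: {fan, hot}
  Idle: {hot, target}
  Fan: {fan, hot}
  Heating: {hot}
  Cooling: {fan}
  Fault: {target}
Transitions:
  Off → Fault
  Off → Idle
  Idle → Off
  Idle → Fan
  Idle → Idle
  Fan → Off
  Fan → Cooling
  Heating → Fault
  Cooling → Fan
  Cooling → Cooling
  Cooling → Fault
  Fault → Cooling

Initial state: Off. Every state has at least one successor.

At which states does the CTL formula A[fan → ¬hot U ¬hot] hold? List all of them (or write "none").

States satisfying fan → ¬hot: {Idle, Heating, Cooling, Fault}.
States satisfying ¬hot: {Cooling, Fault}.
States satisfying A[fan → ¬hot U ¬hot]: {Heating, Cooling, Fault}.

{Heating, Cooling, Fault}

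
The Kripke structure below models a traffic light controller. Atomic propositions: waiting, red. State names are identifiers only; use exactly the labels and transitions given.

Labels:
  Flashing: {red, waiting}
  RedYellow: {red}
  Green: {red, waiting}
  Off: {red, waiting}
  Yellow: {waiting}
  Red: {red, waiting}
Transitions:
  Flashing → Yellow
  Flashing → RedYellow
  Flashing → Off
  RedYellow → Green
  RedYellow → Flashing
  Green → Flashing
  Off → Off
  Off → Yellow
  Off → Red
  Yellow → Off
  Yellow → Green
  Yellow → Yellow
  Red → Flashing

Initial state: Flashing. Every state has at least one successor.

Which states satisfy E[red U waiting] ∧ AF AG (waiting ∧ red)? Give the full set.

none

States satisfying red: {Flashing, RedYellow, Green, Off, Red}.
States satisfying waiting: {Flashing, Green, Off, Yellow, Red}.
States satisfying E[red U waiting]: {Flashing, RedYellow, Green, Off, Yellow, Red}.
States satisfying AG (waiting ∧ red): ∅.
States satisfying AF AG (waiting ∧ red): ∅.
States satisfying E[red U waiting] ∧ AF AG (waiting ∧ red): ∅.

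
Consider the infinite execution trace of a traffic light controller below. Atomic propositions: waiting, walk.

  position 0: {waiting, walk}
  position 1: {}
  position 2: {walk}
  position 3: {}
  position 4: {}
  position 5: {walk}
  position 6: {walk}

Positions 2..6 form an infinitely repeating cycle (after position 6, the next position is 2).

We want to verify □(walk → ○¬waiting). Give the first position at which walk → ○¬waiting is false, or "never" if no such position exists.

never

walk → ○¬waiting holds at every position 0..6, and those are all the positions the trace ever visits, so the invariant □(walk → ○¬waiting) is never violated.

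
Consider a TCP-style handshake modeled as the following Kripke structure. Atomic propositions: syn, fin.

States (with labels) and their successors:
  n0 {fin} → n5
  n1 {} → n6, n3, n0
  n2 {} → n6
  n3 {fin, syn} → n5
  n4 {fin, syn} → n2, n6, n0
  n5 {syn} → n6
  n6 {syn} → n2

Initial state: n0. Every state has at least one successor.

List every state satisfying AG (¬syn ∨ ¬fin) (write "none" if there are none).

States satisfying ¬syn ∨ ¬fin: {n0, n1, n2, n5, n6}.
States satisfying AG (¬syn ∨ ¬fin): {n0, n2, n5, n6}.

{n0, n2, n5, n6}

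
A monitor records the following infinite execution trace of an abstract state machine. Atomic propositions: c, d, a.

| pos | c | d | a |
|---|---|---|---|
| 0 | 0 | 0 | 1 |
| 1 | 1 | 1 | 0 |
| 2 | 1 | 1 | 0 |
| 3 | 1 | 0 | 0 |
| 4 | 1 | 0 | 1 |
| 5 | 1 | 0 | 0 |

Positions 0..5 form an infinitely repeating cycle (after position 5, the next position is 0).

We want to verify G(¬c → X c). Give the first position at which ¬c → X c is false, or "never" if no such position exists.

¬c → X c holds at every position 0..5, and those are all the positions the trace ever visits, so the invariant G(¬c → X c) is never violated.

never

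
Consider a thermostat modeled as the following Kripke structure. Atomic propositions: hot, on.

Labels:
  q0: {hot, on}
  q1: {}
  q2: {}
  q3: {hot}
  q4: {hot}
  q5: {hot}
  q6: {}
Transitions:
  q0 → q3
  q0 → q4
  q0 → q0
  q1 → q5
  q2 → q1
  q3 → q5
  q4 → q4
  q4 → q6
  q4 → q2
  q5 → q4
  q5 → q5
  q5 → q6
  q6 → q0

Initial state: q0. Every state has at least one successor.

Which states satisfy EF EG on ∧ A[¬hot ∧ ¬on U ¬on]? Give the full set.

{q1, q2, q3, q4, q5, q6}

States satisfying EG on: {q0}.
States satisfying EF EG on: {q0, q1, q2, q3, q4, q5, q6}.
States satisfying ¬hot ∧ ¬on: {q1, q2, q6}.
States satisfying ¬on: {q1, q2, q3, q4, q5, q6}.
States satisfying A[¬hot ∧ ¬on U ¬on]: {q1, q2, q3, q4, q5, q6}.
States satisfying EF EG on ∧ A[¬hot ∧ ¬on U ¬on]: {q1, q2, q3, q4, q5, q6}.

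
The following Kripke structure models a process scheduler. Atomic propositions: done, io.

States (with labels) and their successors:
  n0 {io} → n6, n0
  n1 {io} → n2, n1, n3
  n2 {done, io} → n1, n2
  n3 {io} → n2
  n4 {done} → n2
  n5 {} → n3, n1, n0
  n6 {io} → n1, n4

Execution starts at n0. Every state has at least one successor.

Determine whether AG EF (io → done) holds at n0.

Holds

States satisfying EF (io → done): {n0, n1, n2, n3, n4, n5, n6}.
States satisfying AG EF (io → done): {n0, n1, n2, n3, n4, n5, n6}.
Every state reachable from n0 satisfies EF (io → done).
n0 ∈ Sat(AG EF (io → done)).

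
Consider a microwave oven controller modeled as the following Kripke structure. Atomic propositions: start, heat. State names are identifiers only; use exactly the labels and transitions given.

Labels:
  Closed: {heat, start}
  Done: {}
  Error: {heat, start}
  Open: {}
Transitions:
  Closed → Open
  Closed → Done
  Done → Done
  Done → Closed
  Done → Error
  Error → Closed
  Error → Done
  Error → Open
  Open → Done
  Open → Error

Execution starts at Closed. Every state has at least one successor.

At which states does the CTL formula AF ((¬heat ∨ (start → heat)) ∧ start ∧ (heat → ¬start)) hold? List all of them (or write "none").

none

States satisfying (¬heat ∨ (start → heat)) ∧ start ∧ (heat → ¬start): ∅.
States satisfying AF ((¬heat ∨ (start → heat)) ∧ start ∧ (heat → ¬start)): ∅.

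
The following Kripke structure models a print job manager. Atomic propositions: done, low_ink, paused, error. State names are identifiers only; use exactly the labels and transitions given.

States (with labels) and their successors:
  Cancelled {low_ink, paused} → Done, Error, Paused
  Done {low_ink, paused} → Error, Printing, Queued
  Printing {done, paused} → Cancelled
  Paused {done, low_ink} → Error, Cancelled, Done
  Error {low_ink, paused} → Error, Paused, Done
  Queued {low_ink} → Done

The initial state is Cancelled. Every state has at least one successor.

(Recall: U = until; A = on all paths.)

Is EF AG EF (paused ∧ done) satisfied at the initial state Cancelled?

Satisfied

States satisfying AG EF (paused ∧ done): {Cancelled, Done, Printing, Paused, Error, Queued}.
States satisfying EF AG EF (paused ∧ done): {Cancelled, Done, Printing, Paused, Error, Queued}.
Some path from Cancelled reaches a state where AG EF (paused ∧ done) holds.
Cancelled ∈ Sat(EF AG EF (paused ∧ done)).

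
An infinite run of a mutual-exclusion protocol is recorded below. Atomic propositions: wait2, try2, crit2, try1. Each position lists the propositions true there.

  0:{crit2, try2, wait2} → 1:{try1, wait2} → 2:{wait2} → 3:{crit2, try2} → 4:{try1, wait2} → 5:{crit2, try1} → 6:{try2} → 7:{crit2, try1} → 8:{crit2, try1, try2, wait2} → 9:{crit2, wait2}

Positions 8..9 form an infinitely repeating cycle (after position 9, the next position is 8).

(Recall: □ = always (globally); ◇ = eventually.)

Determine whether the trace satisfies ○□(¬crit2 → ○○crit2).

The position after 0 is 1; □(¬crit2 → ○○crit2) is false there.

Does not hold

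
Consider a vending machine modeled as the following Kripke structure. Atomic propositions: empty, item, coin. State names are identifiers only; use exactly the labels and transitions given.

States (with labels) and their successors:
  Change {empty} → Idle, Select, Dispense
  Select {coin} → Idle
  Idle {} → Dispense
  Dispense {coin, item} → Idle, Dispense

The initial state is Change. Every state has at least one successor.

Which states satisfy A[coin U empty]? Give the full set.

{Change}

States satisfying coin: {Select, Dispense}.
States satisfying empty: {Change}.
States satisfying A[coin U empty]: {Change}.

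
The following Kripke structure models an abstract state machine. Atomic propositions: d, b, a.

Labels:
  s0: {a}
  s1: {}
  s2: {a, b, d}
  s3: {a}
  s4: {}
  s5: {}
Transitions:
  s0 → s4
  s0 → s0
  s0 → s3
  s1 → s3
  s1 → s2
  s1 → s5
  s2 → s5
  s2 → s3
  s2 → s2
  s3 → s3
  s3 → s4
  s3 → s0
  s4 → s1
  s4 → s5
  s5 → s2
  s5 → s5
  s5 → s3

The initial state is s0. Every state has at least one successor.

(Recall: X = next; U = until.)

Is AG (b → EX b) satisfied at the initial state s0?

States satisfying b → EX b: {s0, s1, s2, s3, s4, s5}.
States satisfying AG (b → EX b): {s0, s1, s2, s3, s4, s5}.
Every state reachable from s0 satisfies b → EX b.
s0 ∈ Sat(AG (b → EX b)).

Yes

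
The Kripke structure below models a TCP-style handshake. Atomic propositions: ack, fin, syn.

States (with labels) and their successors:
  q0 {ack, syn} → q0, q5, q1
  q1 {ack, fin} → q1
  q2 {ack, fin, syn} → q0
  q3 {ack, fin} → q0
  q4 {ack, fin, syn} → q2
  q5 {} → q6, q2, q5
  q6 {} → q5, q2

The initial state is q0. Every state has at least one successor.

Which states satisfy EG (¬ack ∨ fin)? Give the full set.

{q1, q5, q6}

States satisfying ¬ack ∨ fin: {q1, q2, q3, q4, q5, q6}.
States satisfying EG (¬ack ∨ fin): {q1, q5, q6}.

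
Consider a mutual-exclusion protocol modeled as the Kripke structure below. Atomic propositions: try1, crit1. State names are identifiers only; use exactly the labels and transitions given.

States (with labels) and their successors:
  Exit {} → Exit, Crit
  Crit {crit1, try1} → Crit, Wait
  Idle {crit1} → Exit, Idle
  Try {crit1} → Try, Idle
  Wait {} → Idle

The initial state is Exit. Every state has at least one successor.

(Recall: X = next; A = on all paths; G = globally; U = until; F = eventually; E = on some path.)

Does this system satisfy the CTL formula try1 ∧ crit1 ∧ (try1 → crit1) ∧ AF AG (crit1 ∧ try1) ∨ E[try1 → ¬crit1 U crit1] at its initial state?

Satisfied

States satisfying try1 ∧ crit1: {Crit}.
States satisfying try1 → crit1: {Exit, Crit, Idle, Try, Wait}.
States satisfying try1 ∧ crit1 ∧ (try1 → crit1): {Crit}.
States satisfying AG (crit1 ∧ try1): ∅.
States satisfying AF AG (crit1 ∧ try1): ∅.
States satisfying try1 → ¬crit1: {Exit, Idle, Try, Wait}.
States satisfying crit1: {Crit, Idle, Try}.
States satisfying E[try1 → ¬crit1 U crit1]: {Exit, Crit, Idle, Try, Wait}.
States satisfying try1 ∧ crit1 ∧ (try1 → crit1) ∧ AF AG (crit1 ∧ try1) ∨ E[try1 → ¬crit1 U crit1]: {Exit, Crit, Idle, Try, Wait}.
Exit ∈ Sat(try1 ∧ crit1 ∧ (try1 → crit1) ∧ AF AG (crit1 ∧ try1) ∨ E[try1 → ¬crit1 U crit1]).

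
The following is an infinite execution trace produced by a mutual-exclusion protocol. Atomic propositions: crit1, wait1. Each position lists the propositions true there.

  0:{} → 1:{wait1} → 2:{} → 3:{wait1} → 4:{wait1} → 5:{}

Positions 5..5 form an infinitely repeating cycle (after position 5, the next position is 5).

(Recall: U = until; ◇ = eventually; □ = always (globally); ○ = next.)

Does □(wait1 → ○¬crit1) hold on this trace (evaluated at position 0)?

Holds

wait1 → ○¬crit1 holds at every position 0..5, and those are all positions ever visited, so □(wait1 → ○¬crit1) holds.
Positions where wait1 holds: 1, 3, 4.
Check ○¬crit1 at each: 1→ok, 3→ok, 4→ok.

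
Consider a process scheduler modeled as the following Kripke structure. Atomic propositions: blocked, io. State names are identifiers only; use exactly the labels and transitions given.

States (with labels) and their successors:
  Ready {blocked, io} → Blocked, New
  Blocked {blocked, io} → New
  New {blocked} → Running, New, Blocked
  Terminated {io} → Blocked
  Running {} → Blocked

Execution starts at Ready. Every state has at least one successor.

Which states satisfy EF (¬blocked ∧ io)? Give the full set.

{Terminated}

States satisfying ¬blocked ∧ io: {Terminated}.
States satisfying EF (¬blocked ∧ io): {Terminated}.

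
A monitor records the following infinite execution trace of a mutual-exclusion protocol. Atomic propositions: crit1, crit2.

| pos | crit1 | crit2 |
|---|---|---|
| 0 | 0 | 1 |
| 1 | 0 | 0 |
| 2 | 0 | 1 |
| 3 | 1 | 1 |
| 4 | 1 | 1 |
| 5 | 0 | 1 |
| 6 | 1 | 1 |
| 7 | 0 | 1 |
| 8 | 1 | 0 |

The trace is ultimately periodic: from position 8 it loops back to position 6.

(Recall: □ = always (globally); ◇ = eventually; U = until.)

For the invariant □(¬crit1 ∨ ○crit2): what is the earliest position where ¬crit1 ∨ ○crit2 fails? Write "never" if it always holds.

never

¬crit1 ∨ ○crit2 holds at every position 0..8, and those are all the positions the trace ever visits, so the invariant □(¬crit1 ∨ ○crit2) is never violated.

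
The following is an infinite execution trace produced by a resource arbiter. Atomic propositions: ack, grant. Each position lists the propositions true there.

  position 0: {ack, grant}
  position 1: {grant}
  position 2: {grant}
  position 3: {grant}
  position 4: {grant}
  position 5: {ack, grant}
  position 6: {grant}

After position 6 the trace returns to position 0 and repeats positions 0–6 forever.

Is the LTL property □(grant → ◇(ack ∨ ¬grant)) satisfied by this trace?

Holds

grant → ◇(ack ∨ ¬grant) holds at every position 0..6, and those are all positions ever visited, so □(grant → ◇(ack ∨ ¬grant)) holds.
Positions where grant holds: 0, 1, 2, 3, 4, 5, 6.
Check ◇(ack ∨ ¬grant) at each: 0→ok, 1→ok, 2→ok, 3→ok, 4→ok, 5→ok, 6→ok.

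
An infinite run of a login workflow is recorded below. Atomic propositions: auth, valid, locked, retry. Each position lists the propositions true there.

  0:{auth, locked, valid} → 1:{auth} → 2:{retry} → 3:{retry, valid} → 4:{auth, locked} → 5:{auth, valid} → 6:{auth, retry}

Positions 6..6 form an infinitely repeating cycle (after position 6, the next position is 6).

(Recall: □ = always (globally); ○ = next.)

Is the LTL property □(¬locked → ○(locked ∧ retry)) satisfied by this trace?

Violated

¬locked → ○(locked ∧ retry) must hold at every position from 0 onward. It fails at position 1, so □(¬locked → ○(locked ∧ retry)) is false.
Positions where ¬locked holds: 1, 2, 3, 5, 6.
Check ○(locked ∧ retry) at each: 1→fails, 2→fails, 3→fails, 5→fails, 6→fails.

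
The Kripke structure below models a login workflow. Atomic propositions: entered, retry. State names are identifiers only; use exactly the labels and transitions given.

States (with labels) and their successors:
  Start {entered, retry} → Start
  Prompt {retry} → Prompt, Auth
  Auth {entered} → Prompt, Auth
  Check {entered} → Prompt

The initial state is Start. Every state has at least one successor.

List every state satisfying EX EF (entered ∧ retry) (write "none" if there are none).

States satisfying EF (entered ∧ retry): {Start}.
States satisfying EX EF (entered ∧ retry): {Start}.

{Start}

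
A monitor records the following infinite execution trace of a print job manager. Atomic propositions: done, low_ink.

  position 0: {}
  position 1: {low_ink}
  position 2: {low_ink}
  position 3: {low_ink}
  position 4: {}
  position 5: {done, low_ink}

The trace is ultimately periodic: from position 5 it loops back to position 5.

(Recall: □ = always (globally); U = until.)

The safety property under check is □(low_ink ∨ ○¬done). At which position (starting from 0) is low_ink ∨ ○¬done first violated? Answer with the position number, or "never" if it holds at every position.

Check low_ink ∨ ○¬done at each position in order: 0 ✓, 1 ✓, 2 ✓, 3 ✓.
At position 4 the labels are {} and the next position 5 has {done, low_ink}, so low_ink ∨ ○¬done is false there. This is the first violation.

4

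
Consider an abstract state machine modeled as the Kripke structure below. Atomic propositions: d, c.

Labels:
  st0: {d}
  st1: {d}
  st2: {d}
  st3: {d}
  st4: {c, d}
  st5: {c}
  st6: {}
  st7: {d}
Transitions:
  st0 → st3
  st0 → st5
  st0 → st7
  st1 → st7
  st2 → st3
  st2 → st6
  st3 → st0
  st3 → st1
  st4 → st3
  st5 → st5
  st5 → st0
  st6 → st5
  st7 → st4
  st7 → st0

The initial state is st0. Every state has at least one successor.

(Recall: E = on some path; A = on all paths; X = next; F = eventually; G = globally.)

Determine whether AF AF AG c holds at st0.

Violated

States satisfying AF AG c: ∅.
States satisfying AF AF AG c: ∅.
There is a path from st0 along which AF AG c never holds.
st0 ∉ Sat(AF AF AG c).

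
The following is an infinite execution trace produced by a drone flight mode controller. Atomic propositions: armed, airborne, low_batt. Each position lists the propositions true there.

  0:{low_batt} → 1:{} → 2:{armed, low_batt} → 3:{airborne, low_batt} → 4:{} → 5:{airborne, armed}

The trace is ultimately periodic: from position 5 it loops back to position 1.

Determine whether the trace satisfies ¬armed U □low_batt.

Walking from position 0: at position 2, □low_batt has not yet held and ¬armed fails, so ¬armed U □low_batt is false.

No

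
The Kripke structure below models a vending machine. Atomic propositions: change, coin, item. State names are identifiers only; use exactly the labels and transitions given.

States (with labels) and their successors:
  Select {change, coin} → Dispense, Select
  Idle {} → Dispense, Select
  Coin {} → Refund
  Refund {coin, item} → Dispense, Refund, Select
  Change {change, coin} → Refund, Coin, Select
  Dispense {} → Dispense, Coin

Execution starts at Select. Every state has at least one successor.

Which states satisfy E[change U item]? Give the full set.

{Refund, Change}

States satisfying change: {Select, Change}.
States satisfying item: {Refund}.
States satisfying E[change U item]: {Refund, Change}.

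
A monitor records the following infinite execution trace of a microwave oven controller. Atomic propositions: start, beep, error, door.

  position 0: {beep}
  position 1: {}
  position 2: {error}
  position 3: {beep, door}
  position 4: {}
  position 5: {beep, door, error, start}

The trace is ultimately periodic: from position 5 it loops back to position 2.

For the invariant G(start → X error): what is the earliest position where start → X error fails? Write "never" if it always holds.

start → X error holds at every position 0..5, and those are all the positions the trace ever visits, so the invariant G(start → X error) is never violated.

never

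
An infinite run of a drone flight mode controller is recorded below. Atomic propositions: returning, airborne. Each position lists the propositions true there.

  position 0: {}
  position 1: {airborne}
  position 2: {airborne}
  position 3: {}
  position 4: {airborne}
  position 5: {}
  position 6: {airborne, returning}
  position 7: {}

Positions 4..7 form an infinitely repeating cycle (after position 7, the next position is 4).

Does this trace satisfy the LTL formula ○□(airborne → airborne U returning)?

Does not hold

The position after 0 is 1; □(airborne → airborne U returning) is false there.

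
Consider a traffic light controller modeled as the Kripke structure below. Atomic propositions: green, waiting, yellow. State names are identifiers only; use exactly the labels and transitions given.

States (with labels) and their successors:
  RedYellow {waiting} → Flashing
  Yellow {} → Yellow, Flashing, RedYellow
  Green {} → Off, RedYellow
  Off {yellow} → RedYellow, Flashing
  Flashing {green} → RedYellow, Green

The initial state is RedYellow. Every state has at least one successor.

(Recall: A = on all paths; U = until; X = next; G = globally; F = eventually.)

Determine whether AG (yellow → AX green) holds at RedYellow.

States satisfying yellow → AX green: {RedYellow, Yellow, Green, Flashing}.
States satisfying AG (yellow → AX green): ∅.
Off is reachable from RedYellow and violates yellow → AX green, so AG fails at RedYellow.
RedYellow ∉ Sat(AG (yellow → AX green)).

Violated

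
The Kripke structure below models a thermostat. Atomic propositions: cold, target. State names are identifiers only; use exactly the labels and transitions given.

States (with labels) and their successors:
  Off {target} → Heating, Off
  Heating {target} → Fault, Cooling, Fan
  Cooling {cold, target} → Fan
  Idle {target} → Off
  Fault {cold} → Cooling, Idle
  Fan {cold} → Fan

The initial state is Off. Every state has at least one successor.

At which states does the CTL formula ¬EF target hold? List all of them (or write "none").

States satisfying target: {Off, Heating, Cooling, Idle}.
States satisfying EF target: {Off, Heating, Cooling, Idle, Fault}.
States satisfying ¬EF target: {Fan}.

{Fan}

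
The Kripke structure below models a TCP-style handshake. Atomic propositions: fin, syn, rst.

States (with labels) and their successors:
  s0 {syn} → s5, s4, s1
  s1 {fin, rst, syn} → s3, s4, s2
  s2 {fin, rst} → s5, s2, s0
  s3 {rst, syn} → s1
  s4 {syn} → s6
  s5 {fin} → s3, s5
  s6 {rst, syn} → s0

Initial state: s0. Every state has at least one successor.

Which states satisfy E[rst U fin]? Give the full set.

{s1, s2, s3, s5}

States satisfying rst: {s1, s2, s3, s6}.
States satisfying fin: {s1, s2, s5}.
States satisfying E[rst U fin]: {s1, s2, s3, s5}.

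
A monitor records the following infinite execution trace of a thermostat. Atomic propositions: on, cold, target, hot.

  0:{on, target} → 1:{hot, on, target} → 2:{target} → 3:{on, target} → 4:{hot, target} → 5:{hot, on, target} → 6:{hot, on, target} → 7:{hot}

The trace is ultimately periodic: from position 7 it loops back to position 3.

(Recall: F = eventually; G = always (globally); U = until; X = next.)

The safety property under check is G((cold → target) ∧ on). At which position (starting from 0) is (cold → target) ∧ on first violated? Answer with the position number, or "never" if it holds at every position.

Check (cold → target) ∧ on at each position in order: 0 ✓, 1 ✓.
At position 2 the labels are {target}, so (cold → target) ∧ on is false there. This is the first violation.

2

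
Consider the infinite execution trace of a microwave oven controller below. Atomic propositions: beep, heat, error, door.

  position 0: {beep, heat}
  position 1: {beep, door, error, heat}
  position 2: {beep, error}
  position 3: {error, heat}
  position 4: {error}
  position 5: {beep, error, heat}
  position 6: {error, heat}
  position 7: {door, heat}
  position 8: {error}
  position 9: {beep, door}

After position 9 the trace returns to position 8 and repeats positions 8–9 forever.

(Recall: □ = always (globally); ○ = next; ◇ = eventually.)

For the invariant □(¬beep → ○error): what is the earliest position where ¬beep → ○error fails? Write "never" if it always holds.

Check ¬beep → ○error at each position in order: 0 ✓, 1 ✓, 2 ✓, 3 ✓, 4 ✓, 5 ✓.
At position 6 the labels are {error, heat} and the next position 7 has {door, heat}, so ¬beep → ○error is false there. This is the first violation.

6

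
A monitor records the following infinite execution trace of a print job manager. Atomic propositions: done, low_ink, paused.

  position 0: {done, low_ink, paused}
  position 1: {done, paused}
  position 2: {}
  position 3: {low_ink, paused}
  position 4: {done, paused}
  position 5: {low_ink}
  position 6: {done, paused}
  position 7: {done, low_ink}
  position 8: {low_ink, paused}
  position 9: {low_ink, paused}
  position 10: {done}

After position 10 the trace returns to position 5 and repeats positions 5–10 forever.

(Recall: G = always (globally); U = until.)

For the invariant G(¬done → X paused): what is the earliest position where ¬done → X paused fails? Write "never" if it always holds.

Check ¬done → X paused at each position in order: 0 ✓, 1 ✓, 2 ✓, 3 ✓, 4 ✓, 5 ✓, 6 ✓, 7 ✓, 8 ✓.
At position 9 the labels are {low_ink, paused} and the next position 10 has {done}, so ¬done → X paused is false there. This is the first violation.

9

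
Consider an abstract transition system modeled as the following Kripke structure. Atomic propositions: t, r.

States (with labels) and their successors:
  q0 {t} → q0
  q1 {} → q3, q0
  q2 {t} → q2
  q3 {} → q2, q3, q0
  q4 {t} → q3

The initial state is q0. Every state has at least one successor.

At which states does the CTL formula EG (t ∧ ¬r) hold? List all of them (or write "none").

{q0, q2}

States satisfying t ∧ ¬r: {q0, q2, q4}.
States satisfying EG (t ∧ ¬r): {q0, q2}.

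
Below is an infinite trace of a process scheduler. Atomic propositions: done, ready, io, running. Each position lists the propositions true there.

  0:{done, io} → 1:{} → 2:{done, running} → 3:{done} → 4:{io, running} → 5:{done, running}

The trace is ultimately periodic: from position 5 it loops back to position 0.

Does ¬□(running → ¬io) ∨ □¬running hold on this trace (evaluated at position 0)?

Yes

¬running must hold at every position from 0 onward. It fails at position 2, so □¬running is false.
At position 0: ¬□(running → ¬io) is true; □¬running is false; so ¬□(running → ¬io) ∨ □¬running is true.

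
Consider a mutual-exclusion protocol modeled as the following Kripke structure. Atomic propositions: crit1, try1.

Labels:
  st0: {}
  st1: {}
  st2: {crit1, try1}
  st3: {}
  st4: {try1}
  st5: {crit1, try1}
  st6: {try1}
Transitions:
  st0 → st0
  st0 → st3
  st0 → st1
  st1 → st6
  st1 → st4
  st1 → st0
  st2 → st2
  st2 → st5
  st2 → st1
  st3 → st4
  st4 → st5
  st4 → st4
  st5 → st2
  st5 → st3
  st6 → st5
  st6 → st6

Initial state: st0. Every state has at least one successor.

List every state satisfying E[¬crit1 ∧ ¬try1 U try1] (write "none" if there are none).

{st0, st1, st2, st3, st4, st5, st6}

States satisfying ¬crit1 ∧ ¬try1: {st0, st1, st3}.
States satisfying try1: {st2, st4, st5, st6}.
States satisfying E[¬crit1 ∧ ¬try1 U try1]: {st0, st1, st2, st3, st4, st5, st6}.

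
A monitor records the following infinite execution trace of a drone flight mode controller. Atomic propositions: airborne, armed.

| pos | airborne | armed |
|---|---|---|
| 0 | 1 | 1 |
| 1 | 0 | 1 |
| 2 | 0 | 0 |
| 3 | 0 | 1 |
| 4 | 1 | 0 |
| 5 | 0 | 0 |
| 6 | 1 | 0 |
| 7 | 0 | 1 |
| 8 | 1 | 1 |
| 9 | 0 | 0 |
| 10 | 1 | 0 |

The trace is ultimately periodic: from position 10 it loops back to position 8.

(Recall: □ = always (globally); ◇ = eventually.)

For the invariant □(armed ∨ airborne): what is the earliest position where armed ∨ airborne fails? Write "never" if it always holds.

2

Check armed ∨ airborne at each position in order: 0 ✓, 1 ✓.
At position 2 the labels are {}, so armed ∨ airborne is false there. This is the first violation.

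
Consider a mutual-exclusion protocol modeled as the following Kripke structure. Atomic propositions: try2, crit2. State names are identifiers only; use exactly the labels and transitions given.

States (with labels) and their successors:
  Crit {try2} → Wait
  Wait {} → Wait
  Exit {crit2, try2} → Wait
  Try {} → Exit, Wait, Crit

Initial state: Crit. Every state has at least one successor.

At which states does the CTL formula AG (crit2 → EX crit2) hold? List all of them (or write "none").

States satisfying crit2 → EX crit2: {Crit, Wait, Try}.
States satisfying AG (crit2 → EX crit2): {Crit, Wait}.

{Crit, Wait}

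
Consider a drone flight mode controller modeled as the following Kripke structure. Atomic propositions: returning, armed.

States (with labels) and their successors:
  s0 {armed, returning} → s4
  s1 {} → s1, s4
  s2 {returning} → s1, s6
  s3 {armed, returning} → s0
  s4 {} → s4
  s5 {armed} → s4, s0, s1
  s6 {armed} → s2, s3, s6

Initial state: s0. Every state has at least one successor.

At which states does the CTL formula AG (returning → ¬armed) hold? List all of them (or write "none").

States satisfying returning → ¬armed: {s1, s2, s4, s5, s6}.
States satisfying AG (returning → ¬armed): {s1, s4}.

{s1, s4}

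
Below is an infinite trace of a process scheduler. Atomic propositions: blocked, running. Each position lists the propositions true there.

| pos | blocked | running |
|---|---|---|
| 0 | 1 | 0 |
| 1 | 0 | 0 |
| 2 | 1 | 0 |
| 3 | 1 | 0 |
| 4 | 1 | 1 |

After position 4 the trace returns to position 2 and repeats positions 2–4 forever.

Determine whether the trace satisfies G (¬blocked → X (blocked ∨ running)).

¬blocked → X (blocked ∨ running) holds at every position 0..4, and those are all positions ever visited, so G (¬blocked → X (blocked ∨ running)) holds.
Positions where ¬blocked holds: 1.
Check X (blocked ∨ running) at each: 1→ok.

Yes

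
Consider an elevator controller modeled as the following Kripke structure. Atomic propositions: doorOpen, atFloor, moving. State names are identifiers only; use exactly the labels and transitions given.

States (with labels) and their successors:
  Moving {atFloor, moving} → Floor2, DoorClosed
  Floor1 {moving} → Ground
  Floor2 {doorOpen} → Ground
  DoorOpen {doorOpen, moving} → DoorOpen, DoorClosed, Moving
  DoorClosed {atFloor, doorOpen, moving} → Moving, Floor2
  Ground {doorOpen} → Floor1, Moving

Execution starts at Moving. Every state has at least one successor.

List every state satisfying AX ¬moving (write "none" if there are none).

States satisfying ¬moving: {Floor2, Ground}.
States satisfying AX ¬moving: {Floor1, Floor2}.

{Floor1, Floor2}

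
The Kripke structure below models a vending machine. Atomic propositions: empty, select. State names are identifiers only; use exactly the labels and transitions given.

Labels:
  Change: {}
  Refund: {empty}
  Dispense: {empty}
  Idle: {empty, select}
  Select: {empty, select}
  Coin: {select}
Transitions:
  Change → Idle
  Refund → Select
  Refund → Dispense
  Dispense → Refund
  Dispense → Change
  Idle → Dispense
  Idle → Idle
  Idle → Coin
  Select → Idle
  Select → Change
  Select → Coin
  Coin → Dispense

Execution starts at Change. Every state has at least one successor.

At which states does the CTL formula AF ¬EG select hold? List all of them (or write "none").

{Change, Refund, Dispense, Coin}

States satisfying ¬EG select: {Change, Refund, Dispense, Coin}.
States satisfying AF ¬EG select: {Change, Refund, Dispense, Coin}.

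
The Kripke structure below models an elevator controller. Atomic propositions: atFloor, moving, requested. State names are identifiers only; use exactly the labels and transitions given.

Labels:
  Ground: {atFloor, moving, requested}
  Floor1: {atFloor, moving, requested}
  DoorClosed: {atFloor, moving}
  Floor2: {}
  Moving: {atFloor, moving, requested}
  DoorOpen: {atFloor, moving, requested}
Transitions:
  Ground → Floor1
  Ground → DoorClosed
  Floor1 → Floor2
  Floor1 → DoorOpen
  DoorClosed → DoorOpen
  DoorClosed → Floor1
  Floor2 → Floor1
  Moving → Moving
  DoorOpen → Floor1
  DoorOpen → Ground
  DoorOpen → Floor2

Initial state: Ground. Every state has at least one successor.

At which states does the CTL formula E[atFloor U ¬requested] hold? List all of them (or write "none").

{Ground, Floor1, DoorClosed, Floor2, DoorOpen}

States satisfying atFloor: {Ground, Floor1, DoorClosed, Moving, DoorOpen}.
States satisfying ¬requested: {DoorClosed, Floor2}.
States satisfying E[atFloor U ¬requested]: {Ground, Floor1, DoorClosed, Floor2, DoorOpen}.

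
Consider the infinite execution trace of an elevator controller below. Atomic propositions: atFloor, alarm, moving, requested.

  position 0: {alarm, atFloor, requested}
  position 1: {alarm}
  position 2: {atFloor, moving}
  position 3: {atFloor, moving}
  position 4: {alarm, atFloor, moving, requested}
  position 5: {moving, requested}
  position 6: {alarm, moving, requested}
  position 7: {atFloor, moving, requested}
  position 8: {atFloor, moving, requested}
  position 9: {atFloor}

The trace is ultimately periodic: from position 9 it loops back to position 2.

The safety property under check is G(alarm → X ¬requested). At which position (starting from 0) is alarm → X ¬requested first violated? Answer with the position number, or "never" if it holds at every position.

4

Check alarm → X ¬requested at each position in order: 0 ✓, 1 ✓, 2 ✓, 3 ✓.
At position 4 the labels are {alarm, atFloor, moving, requested} and the next position 5 has {moving, requested}, so alarm → X ¬requested is false there. This is the first violation.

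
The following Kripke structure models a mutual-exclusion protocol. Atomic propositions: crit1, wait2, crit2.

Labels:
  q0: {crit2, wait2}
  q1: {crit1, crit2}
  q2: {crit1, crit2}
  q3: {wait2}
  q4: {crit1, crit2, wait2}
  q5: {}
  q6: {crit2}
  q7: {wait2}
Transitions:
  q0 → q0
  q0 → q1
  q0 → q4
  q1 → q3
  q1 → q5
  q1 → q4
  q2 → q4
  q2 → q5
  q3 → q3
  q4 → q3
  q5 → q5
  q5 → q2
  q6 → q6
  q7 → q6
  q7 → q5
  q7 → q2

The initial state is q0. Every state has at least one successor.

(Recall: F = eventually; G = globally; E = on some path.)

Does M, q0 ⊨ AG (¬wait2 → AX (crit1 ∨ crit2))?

Does not hold

States satisfying ¬wait2 → AX (crit1 ∨ crit2): {q0, q3, q4, q6, q7}.
States satisfying AG (¬wait2 → AX (crit1 ∨ crit2)): {q3, q4, q6}.
q1 is reachable from q0 and violates ¬wait2 → AX (crit1 ∨ crit2), so AG fails at q0.
q0 ∉ Sat(AG (¬wait2 → AX (crit1 ∨ crit2))).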